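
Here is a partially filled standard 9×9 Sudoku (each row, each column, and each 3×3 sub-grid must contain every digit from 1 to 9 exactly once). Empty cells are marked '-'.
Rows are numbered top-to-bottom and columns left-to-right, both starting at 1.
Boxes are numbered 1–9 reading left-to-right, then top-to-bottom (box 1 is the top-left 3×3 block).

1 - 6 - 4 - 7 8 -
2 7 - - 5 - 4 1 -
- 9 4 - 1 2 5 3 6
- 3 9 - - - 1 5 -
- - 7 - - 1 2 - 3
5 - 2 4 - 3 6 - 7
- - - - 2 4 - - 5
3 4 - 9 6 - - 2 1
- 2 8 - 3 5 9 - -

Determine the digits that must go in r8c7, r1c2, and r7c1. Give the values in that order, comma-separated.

8,5,9

For r8c7:
  Row 8 already contains {1, 2, 3, 4, 6, 9}.
  Column 7 already contains {1, 2, 4, 5, 6, 7, 9}.
  Its 3×3 block (box 9) already contains {1, 2, 5, 9}.
  The only value from 1–9 not eliminated is 8, so r8c7 = 8.
For r1c2:
  Row 1 already contains {1, 4, 6, 7, 8}.
  Column 2 already contains {2, 3, 4, 7, 9}.
  Its 3×3 block (box 1) already contains {1, 2, 4, 6, 7, 9}.
  The only value from 1–9 not eliminated is 5, so r1c2 = 5.
For r7c1:
  Consider where 9 can go in box 7.
  r7c2 is out (column 2 already has a 9).
  r7c3 is out (column 3 already has a 9).
  r8c3 is out (row 8 already has a 9).
  r9c1 is out (row 9 already has a 9).
  So the only cell in box 7 that can hold 9 is r7c1.
  So r7c1 = 9.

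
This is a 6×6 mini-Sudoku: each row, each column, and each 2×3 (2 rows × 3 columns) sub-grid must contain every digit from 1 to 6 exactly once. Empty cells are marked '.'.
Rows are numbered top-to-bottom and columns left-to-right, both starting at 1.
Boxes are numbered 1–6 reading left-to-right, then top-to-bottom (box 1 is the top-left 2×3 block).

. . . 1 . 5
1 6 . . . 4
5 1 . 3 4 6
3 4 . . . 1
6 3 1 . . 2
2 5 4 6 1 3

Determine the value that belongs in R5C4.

Cell R5C4 itself could take any of {4, 5} by direct elimination.
Consider where 4 can go in row 5.
R5C5 is out (column 5 already has a 4).
So the only cell in row 5 that can hold 4 is R5C4.
Therefore R5C4 = 4.

4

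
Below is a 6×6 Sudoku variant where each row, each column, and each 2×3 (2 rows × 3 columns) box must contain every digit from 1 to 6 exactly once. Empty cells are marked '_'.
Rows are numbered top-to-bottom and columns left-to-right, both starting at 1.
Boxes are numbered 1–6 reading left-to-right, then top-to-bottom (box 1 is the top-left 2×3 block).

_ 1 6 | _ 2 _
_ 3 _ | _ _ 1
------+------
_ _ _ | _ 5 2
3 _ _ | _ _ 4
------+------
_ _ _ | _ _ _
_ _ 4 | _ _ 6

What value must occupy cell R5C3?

Cell R5C3 itself could take any of {1, 2, 3, 5} by direct elimination.
Consider where 3 can go in column 3.
R2C3 is out (row 2 already has a 3).
R3C3 is out (box 3 already has a 3).
R4C3 is out (row 4 already has a 3).
So the only cell in column 3 that can hold 3 is R5C3.
Therefore R5C3 = 3.

3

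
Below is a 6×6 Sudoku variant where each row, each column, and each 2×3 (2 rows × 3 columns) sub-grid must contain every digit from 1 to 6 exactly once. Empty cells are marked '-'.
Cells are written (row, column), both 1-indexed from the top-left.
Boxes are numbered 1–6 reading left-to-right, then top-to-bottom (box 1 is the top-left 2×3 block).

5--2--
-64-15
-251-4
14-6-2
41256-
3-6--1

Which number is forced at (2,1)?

Row 2 already contains {1, 4, 5, 6}.
Column 1 already contains {1, 3, 4, 5}.
Its 2×3 block (box 1) already contains {4, 5, 6}.
The only value from 1–6 not eliminated is 2, so (2,1) = 2.

2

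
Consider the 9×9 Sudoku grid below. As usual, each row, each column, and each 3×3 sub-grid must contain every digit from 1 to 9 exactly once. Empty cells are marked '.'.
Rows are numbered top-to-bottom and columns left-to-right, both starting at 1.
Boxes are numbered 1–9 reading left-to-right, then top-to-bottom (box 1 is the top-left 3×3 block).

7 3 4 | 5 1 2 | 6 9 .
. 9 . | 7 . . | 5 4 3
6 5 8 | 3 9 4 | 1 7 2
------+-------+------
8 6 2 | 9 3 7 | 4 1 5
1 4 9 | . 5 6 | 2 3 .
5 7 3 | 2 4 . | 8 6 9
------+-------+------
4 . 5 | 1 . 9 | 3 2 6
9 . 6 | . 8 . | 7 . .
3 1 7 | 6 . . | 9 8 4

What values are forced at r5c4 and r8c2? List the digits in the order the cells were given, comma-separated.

8,2

For r5c4:
  Row 5 already contains {1, 2, 3, 4, 5, 6, 9}.
  Column 4 already contains {1, 2, 3, 5, 6, 7, 9}.
  Its 3×3 block (box 5) already contains {2, 3, 4, 5, 6, 7, 9}.
  The only value from 1–9 not eliminated is 8, so r5c4 = 8.
For r8c2:
  Row 8 already contains {6, 7, 8, 9}.
  Column 2 already contains {1, 3, 4, 5, 6, 7, 9}.
  Its 3×3 block (box 7) already contains {1, 3, 4, 5, 6, 7, 9}.
  The only value from 1–9 not eliminated is 2, so r8c2 = 2.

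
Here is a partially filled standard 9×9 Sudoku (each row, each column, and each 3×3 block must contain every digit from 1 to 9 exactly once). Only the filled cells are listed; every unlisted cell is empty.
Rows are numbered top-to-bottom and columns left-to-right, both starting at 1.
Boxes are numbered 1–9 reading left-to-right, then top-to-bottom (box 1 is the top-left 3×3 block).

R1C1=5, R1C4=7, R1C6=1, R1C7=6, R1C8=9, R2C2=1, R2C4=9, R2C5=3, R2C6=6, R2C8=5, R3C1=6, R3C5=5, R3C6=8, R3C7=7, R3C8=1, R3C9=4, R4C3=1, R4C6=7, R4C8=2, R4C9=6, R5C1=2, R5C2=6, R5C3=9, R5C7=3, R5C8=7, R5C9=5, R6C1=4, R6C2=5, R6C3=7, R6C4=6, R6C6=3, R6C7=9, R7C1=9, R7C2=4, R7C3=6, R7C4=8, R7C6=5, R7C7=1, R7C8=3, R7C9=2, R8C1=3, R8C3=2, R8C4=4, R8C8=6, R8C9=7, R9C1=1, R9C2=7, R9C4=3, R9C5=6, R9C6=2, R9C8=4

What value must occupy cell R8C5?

Cell R8C5 itself could take any of {1, 9} by direct elimination.
Consider where 1 can go in box 8.
R7C5 is out (row 7 already has a 1).
R8C6 is out (column 6 already has a 1).
So the only cell in box 8 that can hold 1 is R8C5.
Therefore R8C5 = 1.

1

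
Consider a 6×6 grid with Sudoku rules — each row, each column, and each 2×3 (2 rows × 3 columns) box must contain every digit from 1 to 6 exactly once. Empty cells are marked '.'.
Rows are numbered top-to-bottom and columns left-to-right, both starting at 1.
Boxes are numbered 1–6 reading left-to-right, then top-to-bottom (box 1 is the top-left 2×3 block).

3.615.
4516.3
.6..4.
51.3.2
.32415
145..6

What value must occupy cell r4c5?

6

Row 4 already contains {1, 2, 3, 5}.
Column 5 already contains {1, 4, 5}.
Its 2×3 block (box 4) already contains {2, 3, 4}.
The only value from 1–6 not eliminated is 6, so r4c5 = 6.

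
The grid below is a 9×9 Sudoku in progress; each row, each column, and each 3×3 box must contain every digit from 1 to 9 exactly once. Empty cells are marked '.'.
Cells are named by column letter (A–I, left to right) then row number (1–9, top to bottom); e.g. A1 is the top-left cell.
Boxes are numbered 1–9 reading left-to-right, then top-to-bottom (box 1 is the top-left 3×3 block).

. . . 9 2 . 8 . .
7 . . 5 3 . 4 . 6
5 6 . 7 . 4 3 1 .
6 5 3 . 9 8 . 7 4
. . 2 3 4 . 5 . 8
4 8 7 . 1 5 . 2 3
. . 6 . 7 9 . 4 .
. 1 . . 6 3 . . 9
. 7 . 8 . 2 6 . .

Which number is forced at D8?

Row 8 already contains {1, 3, 6, 9}.
Column D already contains {3, 5, 7, 8, 9}.
Its 3×3 block (box 8) already contains {2, 3, 6, 7, 8, 9}.
The only value from 1–9 not eliminated is 4, so D8 = 4.

4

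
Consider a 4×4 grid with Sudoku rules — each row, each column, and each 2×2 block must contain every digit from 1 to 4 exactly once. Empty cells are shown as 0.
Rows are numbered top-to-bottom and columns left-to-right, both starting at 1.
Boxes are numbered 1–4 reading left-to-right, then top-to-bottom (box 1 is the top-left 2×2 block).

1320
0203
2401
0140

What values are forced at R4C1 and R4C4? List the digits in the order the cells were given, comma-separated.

For R4C1:
  Row 4 already contains {1, 4}.
  Column 1 already contains {1, 2}.
  Its 2×2 block (box 3) already contains {1, 2, 4}.
  The only value from 1–4 not eliminated is 3, so R4C1 = 3.
For R4C4:
  Row 4 already contains {1, 4}.
  Column 4 already contains {1, 3}.
  Its 2×2 block (box 4) already contains {1, 4}.
  The only value from 1–4 not eliminated is 2, so R4C4 = 2.

3,2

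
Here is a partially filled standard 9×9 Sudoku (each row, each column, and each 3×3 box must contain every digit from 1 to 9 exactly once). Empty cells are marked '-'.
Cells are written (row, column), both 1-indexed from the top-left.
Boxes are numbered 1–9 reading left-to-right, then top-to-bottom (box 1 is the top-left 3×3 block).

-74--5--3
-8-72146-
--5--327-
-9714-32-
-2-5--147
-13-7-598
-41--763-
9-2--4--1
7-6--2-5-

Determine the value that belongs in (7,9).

2

Cell (7,9) itself could take any of {2, 9} by direct elimination.
Consider where 2 can go in box 9.
(8,7) is out (row 8 already has a 2).
(8,8) is out (row 8 already has a 2).
(9,7) is out (row 9 already has a 2).
(9,9) is out (row 9 already has a 2).
So the only cell in box 9 that can hold 2 is (7,9).
Therefore (7,9) = 2.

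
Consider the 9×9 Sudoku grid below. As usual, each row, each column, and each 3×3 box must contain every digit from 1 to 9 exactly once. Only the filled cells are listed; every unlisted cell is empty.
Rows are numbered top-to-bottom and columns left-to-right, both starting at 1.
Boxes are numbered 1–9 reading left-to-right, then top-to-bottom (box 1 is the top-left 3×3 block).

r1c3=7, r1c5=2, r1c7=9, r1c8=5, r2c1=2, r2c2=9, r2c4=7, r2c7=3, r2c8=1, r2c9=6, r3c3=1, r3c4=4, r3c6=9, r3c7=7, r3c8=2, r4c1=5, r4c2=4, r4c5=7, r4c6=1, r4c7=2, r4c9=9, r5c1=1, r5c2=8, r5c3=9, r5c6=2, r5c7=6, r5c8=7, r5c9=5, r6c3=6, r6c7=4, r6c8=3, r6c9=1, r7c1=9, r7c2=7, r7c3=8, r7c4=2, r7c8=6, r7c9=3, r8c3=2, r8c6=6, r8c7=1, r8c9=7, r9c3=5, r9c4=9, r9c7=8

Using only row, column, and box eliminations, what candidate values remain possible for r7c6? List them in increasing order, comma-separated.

Row 7 already contains {2, 3, 6, 7, 8, 9}.
Column 6 already contains {1, 2, 6, 9}.
Its 3×3 block (box 8) already contains {2, 6, 9}.
Removing those from 1–9 leaves {4, 5} as the candidates for r7c6.

4,5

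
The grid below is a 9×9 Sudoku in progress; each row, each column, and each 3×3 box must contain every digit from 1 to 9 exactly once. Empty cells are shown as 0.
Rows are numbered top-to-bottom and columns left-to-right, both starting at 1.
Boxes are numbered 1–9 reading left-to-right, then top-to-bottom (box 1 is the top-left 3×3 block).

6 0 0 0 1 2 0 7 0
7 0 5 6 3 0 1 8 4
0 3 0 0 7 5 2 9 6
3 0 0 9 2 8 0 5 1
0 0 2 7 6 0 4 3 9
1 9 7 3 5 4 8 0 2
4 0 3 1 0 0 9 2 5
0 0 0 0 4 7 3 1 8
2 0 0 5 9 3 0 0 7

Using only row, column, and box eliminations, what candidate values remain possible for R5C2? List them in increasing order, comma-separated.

Row 5 already contains {2, 3, 4, 6, 7, 9}.
Column 2 already contains {3, 9}.
Its 3×3 block (box 4) already contains {1, 2, 3, 7, 9}.
Removing those from 1–9 leaves {5, 8} as the candidates for R5C2.

5,8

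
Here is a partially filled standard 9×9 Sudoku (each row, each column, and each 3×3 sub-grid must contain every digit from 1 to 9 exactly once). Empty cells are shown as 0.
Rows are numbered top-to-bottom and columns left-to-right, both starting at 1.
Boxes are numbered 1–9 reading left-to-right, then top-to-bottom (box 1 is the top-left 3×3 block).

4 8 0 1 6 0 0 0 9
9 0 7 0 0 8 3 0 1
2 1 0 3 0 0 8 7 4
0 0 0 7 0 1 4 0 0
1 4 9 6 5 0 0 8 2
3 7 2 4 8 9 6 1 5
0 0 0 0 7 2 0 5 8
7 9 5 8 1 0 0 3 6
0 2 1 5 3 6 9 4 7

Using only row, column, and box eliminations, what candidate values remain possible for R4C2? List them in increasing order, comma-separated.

Row 4 already contains {1, 4, 7}.
Column 2 already contains {1, 2, 4, 7, 8, 9}.
Its 3×3 block (box 4) already contains {1, 2, 3, 4, 7, 9}.
Removing those from 1–9 leaves {5, 6} as the candidates for R4C2.

5,6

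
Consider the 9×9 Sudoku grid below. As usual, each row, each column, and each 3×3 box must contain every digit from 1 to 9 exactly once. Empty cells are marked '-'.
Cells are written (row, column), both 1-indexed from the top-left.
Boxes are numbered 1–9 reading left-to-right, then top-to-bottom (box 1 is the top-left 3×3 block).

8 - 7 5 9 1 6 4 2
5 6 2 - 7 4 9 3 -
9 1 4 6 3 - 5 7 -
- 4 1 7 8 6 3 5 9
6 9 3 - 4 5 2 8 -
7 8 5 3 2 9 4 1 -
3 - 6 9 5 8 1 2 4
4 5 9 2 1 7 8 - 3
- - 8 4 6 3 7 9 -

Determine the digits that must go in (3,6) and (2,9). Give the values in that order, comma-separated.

For (3,6):
  Row 3 already contains {1, 3, 4, 5, 6, 7, 9}.
  Column 6 already contains {1, 3, 4, 5, 6, 7, 8, 9}.
  Its 3×3 block (box 2) already contains {1, 3, 4, 5, 6, 7, 9}.
  The only value from 1–9 not eliminated is 2, so (3,6) = 2.
For (2,9):
  Consider where 1 can go in column 9.
  (3,9) is out (row 3 already has a 1).
  (5,9) is out (box 6 already has a 1).
  (6,9) is out (row 6 already has a 1).
  (9,9) is out (box 9 already has a 1).
  So the only cell in column 9 that can hold 1 is (2,9).
  So (2,9) = 1.

2,1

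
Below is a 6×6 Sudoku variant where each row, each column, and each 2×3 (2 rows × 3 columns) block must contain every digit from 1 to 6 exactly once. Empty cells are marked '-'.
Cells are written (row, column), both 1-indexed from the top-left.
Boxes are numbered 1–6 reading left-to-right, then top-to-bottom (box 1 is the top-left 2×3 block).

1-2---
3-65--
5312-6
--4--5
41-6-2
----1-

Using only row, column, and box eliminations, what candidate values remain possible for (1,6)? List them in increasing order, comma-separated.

Row 1 already contains {1, 2}.
Column 6 already contains {2, 5, 6}.
Its 2×3 block (box 2) already contains {5}.
Removing those from 1–6 leaves {3, 4} as the candidates for (1,6).

3,4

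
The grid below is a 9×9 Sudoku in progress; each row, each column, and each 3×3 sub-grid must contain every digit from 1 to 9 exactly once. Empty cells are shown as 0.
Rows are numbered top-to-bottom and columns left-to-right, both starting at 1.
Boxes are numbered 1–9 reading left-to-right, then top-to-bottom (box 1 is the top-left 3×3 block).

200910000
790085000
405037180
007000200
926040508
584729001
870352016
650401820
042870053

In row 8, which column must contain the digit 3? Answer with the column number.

3

Consider where 3 can go in row 8.
R8C5 is out (column 5 already has a 3).
R8C9 is out (column 9 already has a 3).
So the only cell in row 8 that can hold 3 is R8C3.
That is column 3.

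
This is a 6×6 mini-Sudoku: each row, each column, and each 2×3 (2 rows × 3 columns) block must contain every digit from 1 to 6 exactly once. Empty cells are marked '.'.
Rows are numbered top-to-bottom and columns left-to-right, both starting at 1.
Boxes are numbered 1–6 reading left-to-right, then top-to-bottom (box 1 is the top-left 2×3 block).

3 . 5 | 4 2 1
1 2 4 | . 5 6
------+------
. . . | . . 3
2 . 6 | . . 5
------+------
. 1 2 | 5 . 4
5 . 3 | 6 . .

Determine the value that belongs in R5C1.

6

Row 5 already contains {1, 2, 4, 5}.
Column 1 already contains {1, 2, 3, 5}.
Its 2×3 block (box 5) already contains {1, 2, 3, 5}.
The only value from 1–6 not eliminated is 6, so R5C1 = 6.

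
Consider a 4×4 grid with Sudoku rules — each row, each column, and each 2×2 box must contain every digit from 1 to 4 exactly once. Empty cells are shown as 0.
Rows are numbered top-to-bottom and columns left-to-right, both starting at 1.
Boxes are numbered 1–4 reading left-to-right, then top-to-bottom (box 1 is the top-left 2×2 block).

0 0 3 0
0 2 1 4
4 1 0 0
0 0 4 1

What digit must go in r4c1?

2

Cell r4c1 itself could take any of {2, 3} by direct elimination.
Consider where 2 can go in row 4.
r4c2 is out (column 2 already has a 2).
So the only cell in row 4 that can hold 2 is r4c1.
Therefore r4c1 = 2.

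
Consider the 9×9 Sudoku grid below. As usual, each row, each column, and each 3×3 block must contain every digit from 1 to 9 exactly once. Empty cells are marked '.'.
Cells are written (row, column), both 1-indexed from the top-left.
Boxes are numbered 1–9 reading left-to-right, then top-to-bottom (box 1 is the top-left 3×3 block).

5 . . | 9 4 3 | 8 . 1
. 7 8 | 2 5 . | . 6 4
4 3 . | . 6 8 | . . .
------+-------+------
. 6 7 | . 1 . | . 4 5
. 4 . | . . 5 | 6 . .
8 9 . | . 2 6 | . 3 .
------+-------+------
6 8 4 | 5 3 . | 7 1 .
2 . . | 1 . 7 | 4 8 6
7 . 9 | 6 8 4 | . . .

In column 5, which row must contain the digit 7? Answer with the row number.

5

Consider where 7 can go in column 5.
(8,5) is out (row 8 already has a 7).
So the only cell in column 5 that can hold 7 is (5,5).
That is row 5.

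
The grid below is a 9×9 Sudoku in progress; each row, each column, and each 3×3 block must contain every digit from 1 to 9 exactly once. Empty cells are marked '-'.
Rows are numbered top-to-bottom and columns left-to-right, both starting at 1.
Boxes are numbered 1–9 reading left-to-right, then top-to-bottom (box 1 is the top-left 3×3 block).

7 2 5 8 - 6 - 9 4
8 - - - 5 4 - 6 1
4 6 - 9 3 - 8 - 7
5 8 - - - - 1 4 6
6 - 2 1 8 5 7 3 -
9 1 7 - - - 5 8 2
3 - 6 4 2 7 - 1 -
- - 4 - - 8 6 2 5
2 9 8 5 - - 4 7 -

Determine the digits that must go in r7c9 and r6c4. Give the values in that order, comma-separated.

For r7c9:
  Consider where 8 can go in column 9.
  r5c9 is out (row 5 already has a 8).
  r9c9 is out (row 9 already has a 8).
  So the only cell in column 9 that can hold 8 is r7c9.
  So r7c9 = 8.
For r6c4:
  Consider where 6 can go in column 4.
  r2c4 is out (row 2 already has a 6).
  r4c4 is out (row 4 already has a 6).
  r8c4 is out (row 8 already has a 6).
  So the only cell in column 4 that can hold 6 is r6c4.
  So r6c4 = 6.

8,6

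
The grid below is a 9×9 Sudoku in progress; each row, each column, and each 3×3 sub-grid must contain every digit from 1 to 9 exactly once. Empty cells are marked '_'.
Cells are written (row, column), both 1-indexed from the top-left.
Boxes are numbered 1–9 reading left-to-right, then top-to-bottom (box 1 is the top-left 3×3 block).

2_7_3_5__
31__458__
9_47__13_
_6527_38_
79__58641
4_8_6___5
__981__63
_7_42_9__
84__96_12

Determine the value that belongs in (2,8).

Cell (2,8) itself could take any of {2, 7, 9} by direct elimination.
Consider where 2 can go in box 3.
(1,8) is out (row 1 already has a 2).
(1,9) is out (row 1 already has a 2).
(2,9) is out (column 9 already has a 2).
(3,9) is out (column 9 already has a 2).
So the only cell in box 3 that can hold 2 is (2,8).
Therefore (2,8) = 2.

2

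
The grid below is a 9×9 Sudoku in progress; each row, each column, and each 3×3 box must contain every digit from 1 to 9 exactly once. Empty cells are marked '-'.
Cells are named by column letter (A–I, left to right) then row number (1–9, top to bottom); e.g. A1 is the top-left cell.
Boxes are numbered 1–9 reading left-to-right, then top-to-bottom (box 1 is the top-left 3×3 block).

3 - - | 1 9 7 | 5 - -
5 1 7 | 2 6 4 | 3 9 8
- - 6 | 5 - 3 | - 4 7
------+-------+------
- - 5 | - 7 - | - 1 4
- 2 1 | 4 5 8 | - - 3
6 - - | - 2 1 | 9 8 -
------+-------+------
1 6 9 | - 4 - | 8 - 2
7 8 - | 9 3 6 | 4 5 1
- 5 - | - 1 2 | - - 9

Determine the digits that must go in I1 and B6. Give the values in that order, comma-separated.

For I1:
  Row 1 already contains {1, 3, 5, 7, 9}.
  Column I already contains {1, 2, 3, 4, 7, 8, 9}.
  Its 3×3 block (box 3) already contains {3, 4, 5, 7, 8, 9}.
  The only value from 1–9 not eliminated is 6, so I1 = 6.
For B6:
  Consider where 7 can go in column B.
  B1 is out (row 1 already has a 7).
  B3 is out (row 3 already has a 7).
  B4 is out (row 4 already has a 7).
  So the only cell in column B that can hold 7 is B6.
  So B6 = 7.

6,7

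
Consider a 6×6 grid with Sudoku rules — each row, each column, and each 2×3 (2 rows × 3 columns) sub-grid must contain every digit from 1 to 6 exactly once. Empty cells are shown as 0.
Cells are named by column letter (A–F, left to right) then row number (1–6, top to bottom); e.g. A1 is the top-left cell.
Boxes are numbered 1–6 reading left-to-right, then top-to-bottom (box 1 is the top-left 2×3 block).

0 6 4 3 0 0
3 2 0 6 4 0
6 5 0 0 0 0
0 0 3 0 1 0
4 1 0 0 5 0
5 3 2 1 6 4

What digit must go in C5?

Row 5 already contains {1, 4, 5}.
Column C already contains {2, 3, 4}.
Its 2×3 block (box 5) already contains {1, 2, 3, 4, 5}.
The only value from 1–6 not eliminated is 6, so C5 = 6.

6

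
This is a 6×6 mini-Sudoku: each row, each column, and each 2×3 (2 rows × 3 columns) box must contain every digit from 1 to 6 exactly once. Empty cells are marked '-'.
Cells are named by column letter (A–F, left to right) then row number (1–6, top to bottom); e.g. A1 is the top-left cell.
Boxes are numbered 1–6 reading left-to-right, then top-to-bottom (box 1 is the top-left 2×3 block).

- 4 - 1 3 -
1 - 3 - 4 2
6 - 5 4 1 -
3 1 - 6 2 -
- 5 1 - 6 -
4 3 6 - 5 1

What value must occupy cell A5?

Row 5 already contains {1, 5, 6}.
Column A already contains {1, 3, 4, 6}.
Its 2×3 block (box 5) already contains {1, 3, 4, 5, 6}.
The only value from 1–6 not eliminated is 2, so A5 = 2.

2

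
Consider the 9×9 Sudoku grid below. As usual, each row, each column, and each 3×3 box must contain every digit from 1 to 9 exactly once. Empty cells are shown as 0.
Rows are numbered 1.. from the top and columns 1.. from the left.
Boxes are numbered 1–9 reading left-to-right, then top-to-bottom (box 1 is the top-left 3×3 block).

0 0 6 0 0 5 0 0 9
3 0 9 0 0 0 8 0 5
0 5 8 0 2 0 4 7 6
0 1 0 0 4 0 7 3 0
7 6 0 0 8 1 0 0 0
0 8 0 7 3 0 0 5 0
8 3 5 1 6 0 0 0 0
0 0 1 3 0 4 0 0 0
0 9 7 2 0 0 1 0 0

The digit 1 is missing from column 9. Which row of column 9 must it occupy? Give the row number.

Consider where 1 can go in column 9.
row 4, column 9 is out (row 4 already has a 1).
row 5, column 9 is out (row 5 already has a 1).
row 7, column 9 is out (row 7 already has a 1).
row 8, column 9 is out (row 8 already has a 1).
row 9, column 9 is out (row 9 already has a 1).
So the only cell in column 9 that can hold 1 is row 6, column 9.
That is row 6.

6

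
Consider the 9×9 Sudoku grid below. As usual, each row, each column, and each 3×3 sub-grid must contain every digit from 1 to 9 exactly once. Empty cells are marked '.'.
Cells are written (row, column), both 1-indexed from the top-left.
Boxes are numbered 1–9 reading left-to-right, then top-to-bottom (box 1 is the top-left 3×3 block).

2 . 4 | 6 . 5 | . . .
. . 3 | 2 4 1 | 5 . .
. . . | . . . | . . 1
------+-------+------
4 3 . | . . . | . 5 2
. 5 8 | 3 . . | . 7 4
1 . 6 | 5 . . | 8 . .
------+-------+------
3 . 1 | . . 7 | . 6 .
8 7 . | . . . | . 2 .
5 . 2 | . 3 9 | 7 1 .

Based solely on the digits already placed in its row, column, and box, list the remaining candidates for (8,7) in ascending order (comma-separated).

Row 8 already contains {2, 7, 8}.
Column 7 already contains {5, 7, 8}.
Its 3×3 block (box 9) already contains {1, 2, 6, 7}.
Removing those from 1–9 leaves {3, 4, 9} as the candidates for (8,7).

3,4,9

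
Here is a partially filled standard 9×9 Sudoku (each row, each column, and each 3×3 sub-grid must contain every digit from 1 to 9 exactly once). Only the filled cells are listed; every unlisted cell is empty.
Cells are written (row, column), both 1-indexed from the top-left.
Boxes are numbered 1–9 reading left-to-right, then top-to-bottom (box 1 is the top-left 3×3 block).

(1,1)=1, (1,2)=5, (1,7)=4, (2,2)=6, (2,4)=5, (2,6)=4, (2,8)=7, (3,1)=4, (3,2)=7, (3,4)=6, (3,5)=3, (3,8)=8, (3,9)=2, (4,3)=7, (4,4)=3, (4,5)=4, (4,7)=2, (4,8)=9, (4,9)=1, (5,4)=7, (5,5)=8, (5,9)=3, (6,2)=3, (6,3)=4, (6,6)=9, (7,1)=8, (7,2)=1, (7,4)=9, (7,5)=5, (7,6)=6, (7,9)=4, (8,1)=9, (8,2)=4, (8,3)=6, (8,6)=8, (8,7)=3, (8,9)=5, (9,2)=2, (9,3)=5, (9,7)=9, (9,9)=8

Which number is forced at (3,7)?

Cell (3,7) itself could take any of {1, 5} by direct elimination.
Consider where 5 can go in box 3.
(1,8) is out (row 1 already has a 5).
(1,9) is out (row 1 already has a 5).
(2,7) is out (row 2 already has a 5).
(2,9) is out (row 2 already has a 5).
So the only cell in box 3 that can hold 5 is (3,7).
Therefore (3,7) = 5.

5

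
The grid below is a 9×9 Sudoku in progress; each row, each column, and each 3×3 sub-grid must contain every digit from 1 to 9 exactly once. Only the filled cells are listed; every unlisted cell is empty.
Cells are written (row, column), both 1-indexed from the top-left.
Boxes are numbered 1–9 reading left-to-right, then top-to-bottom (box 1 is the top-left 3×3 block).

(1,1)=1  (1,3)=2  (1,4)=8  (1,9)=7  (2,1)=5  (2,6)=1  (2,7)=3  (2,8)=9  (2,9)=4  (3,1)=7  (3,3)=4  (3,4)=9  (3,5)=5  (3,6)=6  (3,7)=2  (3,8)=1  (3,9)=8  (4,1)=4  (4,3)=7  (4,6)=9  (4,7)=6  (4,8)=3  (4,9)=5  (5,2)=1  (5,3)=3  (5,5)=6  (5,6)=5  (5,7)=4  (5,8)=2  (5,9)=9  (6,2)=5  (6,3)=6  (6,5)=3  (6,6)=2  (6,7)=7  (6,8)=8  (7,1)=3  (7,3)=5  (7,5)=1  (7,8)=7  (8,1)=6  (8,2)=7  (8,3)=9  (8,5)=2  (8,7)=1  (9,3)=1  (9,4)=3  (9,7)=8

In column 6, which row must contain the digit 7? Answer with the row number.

9

Consider where 7 can go in column 6.
(1,6) is out (row 1 already has a 7).
(7,6) is out (row 7 already has a 7).
(8,6) is out (row 8 already has a 7).
So the only cell in column 6 that can hold 7 is (9,6).
That is row 9.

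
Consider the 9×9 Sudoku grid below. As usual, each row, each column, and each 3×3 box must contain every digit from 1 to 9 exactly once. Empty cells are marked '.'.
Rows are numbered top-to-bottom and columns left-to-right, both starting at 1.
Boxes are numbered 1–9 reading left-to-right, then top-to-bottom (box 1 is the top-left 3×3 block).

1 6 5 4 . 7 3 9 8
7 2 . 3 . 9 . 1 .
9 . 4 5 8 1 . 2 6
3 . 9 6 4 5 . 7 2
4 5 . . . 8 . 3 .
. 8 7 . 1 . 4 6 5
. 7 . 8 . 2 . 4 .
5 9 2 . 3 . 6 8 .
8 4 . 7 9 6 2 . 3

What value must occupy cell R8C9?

Cell R8C9 itself could take any of {1, 7} by direct elimination.
Consider where 7 can go in box 9.
R7C7 is out (row 7 already has a 7).
R7C9 is out (row 7 already has a 7).
R9C8 is out (row 9 already has a 7).
So the only cell in box 9 that can hold 7 is R8C9.
Therefore R8C9 = 7.

7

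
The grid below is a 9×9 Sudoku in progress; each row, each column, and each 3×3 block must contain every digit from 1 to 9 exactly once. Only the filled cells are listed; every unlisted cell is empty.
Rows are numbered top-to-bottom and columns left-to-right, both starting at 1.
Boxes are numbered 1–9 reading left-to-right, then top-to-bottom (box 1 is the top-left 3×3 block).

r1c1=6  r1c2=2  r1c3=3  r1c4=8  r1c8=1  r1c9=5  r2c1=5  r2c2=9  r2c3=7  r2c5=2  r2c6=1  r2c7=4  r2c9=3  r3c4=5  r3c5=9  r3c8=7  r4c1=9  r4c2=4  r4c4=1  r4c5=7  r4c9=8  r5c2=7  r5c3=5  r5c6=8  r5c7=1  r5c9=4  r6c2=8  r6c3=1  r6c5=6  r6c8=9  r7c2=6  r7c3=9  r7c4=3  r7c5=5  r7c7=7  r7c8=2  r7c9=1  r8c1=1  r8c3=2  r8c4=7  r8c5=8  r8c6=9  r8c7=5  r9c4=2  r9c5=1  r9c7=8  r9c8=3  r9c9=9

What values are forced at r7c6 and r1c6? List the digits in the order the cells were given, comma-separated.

4,7

For r7c6:
  Row 7 already contains {1, 2, 3, 5, 6, 7, 9}.
  Column 6 already contains {1, 8, 9}.
  Its 3×3 block (box 8) already contains {1, 2, 3, 5, 7, 8, 9}.
  The only value from 1–9 not eliminated is 4, so r7c6 = 4.
For r1c6:
  Consider where 7 can go in column 6.
  r3c6 is out (row 3 already has a 7).
  r4c6 is out (row 4 already has a 7).
  r6c6 is out (box 5 already has a 7).
  r7c6 is out (row 7 already has a 7).
  r9c6 is out (box 8 already has a 7).
  So the only cell in column 6 that can hold 7 is r1c6.
  So r1c6 = 7.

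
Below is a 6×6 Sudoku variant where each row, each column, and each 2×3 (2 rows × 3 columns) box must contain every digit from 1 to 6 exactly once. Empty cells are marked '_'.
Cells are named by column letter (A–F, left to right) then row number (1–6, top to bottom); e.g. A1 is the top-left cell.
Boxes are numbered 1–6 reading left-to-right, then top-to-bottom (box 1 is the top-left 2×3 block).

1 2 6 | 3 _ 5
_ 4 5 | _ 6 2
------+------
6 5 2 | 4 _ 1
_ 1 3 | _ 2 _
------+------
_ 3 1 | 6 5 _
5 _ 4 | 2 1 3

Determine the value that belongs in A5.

Row 5 already contains {1, 3, 5, 6}.
Column A already contains {1, 5, 6}.
Its 2×3 block (box 5) already contains {1, 3, 4, 5}.
The only value from 1–6 not eliminated is 2, so A5 = 2.

2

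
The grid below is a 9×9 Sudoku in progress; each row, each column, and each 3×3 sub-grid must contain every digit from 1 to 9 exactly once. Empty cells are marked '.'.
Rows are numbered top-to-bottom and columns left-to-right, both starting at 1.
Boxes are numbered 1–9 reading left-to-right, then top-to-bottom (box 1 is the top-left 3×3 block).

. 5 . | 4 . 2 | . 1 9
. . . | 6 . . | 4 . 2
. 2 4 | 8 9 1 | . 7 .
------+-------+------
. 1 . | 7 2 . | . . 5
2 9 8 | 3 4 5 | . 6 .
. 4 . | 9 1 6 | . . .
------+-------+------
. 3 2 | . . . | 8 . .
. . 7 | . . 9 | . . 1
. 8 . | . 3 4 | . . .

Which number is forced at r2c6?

3

Cell r2c6 itself could take any of {3, 7} by direct elimination.
Consider where 3 can go in column 6.
r4c6 is out (box 5 already has a 3).
r7c6 is out (row 7 already has a 3).
So the only cell in column 6 that can hold 3 is r2c6.
Therefore r2c6 = 3.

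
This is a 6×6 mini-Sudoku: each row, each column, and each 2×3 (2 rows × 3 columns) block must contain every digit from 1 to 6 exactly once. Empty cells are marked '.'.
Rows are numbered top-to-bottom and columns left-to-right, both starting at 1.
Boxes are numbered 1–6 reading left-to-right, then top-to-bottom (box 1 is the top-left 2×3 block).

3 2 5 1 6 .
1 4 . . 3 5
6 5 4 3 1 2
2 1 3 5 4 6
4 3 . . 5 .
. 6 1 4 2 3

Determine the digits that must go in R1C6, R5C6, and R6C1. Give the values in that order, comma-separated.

For R1C6:
  Row 1 already contains {1, 2, 3, 5, 6}.
  Column 6 already contains {2, 3, 5, 6}.
  Its 2×3 block (box 2) already contains {1, 3, 5, 6}.
  The only value from 1–6 not eliminated is 4, so R1C6 = 4.
For R5C6:
  Row 5 already contains {3, 4, 5}.
  Column 6 already contains {2, 3, 5, 6}.
  Its 2×3 block (box 6) already contains {2, 3, 4, 5}.
  The only value from 1–6 not eliminated is 1, so R5C6 = 1.
For R6C1:
  Row 6 already contains {1, 2, 3, 4, 6}.
  Column 1 already contains {1, 2, 3, 4, 6}.
  Its 2×3 block (box 5) already contains {1, 3, 4, 6}.
  The only value from 1–6 not eliminated is 5, so R6C1 = 5.

4,1,5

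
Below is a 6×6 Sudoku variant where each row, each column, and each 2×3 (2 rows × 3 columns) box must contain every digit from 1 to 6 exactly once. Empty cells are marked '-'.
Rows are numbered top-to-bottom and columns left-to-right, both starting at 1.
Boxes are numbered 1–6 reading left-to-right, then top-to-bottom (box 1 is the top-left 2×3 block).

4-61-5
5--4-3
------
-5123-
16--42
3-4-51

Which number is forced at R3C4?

Cell R3C4 itself could take any of {5, 6} by direct elimination.
Consider where 5 can go in column 4.
R5C4 is out (box 6 already has a 5).
R6C4 is out (row 6 already has a 5).
So the only cell in column 4 that can hold 5 is R3C4.
Therefore R3C4 = 5.

5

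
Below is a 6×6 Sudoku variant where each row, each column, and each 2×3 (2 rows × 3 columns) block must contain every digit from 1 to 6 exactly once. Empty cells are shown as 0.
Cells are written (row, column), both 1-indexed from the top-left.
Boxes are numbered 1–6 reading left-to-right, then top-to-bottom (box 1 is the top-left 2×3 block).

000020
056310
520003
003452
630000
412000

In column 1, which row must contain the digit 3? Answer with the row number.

1

Consider where 3 can go in column 1.
(2,1) is out (row 2 already has a 3).
(4,1) is out (row 4 already has a 3).
So the only cell in column 1 that can hold 3 is (1,1).
That is row 1.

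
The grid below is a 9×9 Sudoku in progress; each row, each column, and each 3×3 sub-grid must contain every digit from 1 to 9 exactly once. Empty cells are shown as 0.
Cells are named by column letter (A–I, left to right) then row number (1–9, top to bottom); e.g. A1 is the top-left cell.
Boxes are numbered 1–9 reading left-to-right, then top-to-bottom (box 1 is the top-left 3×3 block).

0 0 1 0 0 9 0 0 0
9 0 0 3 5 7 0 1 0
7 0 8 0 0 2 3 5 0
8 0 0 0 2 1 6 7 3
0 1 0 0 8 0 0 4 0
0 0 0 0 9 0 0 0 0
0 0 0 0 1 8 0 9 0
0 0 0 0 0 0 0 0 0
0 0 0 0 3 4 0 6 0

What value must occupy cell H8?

3

Cell H8 itself could take any of {2, 3, 8} by direct elimination.
Consider where 3 can go in box 9.
G7 is out (column G already has a 3). I7 is out (column I already has a 3). G8 is out (column G already has a 3). I8 is out (column I already has a 3). The remaining empty cells in box 9 are similarly blocked.
So the only cell in box 9 that can hold 3 is H8.
Therefore H8 = 3.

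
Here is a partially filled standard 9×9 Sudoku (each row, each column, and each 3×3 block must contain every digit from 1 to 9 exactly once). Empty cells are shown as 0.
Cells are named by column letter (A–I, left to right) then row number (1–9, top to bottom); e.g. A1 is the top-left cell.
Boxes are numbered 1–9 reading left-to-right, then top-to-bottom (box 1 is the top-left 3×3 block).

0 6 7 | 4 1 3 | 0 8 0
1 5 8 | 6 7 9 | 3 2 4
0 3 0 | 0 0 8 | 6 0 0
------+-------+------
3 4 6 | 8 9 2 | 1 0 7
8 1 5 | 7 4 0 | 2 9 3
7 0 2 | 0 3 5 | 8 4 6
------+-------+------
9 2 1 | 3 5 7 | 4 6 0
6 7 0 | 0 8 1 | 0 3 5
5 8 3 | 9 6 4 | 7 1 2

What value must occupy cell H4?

Row 4 already contains {1, 2, 3, 4, 6, 7, 8, 9}.
Column H already contains {1, 2, 3, 4, 6, 8, 9}.
Its 3×3 block (box 6) already contains {1, 2, 3, 4, 6, 7, 8, 9}.
The only value from 1–9 not eliminated is 5, so H4 = 5.

5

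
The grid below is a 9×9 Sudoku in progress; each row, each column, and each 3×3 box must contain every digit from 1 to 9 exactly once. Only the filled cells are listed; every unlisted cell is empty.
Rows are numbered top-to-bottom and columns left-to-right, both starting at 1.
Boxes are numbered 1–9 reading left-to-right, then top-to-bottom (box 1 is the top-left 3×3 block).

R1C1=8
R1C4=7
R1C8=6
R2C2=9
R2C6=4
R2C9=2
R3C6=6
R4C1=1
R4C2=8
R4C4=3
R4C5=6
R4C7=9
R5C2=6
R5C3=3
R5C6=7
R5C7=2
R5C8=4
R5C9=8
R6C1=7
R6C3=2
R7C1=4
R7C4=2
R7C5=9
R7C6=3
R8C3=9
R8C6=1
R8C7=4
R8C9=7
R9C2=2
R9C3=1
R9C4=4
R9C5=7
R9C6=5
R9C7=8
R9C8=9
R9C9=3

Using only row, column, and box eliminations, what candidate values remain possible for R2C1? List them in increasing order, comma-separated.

Row 2 already contains {2, 4, 9}.
Column 1 already contains {1, 4, 7, 8}.
Its 3×3 block (box 1) already contains {8, 9}.
Removing those from 1–9 leaves {3, 5, 6} as the candidates for R2C1.

3,5,6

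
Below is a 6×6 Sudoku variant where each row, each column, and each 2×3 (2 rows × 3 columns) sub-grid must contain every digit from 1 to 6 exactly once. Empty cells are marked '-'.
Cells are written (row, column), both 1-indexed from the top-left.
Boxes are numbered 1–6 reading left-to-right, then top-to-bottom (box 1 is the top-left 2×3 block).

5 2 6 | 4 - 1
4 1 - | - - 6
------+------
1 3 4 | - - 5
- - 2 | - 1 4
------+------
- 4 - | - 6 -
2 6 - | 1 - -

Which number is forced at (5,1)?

Row 5 already contains {4, 6}.
Column 1 already contains {1, 2, 4, 5}.
Its 2×3 block (box 5) already contains {2, 4, 6}.
The only value from 1–6 not eliminated is 3, so (5,1) = 3.

3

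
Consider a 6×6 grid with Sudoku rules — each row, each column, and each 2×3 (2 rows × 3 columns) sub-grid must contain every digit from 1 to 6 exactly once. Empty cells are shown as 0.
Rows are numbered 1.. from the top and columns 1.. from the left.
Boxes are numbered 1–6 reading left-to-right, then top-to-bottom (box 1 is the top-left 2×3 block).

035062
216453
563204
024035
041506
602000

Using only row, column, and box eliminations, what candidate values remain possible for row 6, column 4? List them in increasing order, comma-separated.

1,3

Row 6 already contains {2, 6}.
Column 4 already contains {2, 4, 5}.
Its 2×3 block (box 6) already contains {5, 6}.
Removing those from 1–6 leaves {1, 3} as the candidates for row 6, column 4.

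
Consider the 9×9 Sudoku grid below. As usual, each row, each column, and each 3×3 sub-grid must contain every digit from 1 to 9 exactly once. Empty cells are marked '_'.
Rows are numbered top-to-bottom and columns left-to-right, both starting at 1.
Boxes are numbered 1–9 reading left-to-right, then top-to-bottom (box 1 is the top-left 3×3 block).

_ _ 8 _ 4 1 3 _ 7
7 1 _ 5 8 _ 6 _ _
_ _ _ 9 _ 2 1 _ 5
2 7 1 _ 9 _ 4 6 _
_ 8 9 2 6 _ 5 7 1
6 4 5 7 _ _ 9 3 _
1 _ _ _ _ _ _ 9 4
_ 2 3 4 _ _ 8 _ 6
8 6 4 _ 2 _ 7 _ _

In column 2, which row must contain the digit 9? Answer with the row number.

Consider where 9 can go in column 2.
R3C2 is out (row 3 already has a 9).
R7C2 is out (row 7 already has a 9).
So the only cell in column 2 that can hold 9 is R1C2.
That is row 1.

1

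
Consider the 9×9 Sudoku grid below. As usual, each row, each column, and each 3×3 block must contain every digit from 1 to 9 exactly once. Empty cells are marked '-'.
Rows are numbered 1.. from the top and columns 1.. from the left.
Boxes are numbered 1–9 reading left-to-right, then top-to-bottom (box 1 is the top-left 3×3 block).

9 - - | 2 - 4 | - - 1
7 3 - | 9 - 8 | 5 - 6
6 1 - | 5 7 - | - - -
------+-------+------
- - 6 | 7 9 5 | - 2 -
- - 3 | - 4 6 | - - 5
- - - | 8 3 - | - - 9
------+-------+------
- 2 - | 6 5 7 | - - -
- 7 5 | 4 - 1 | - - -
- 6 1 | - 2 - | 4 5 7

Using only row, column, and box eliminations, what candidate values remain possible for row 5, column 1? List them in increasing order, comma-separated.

1,2,8

Row 5 already contains {3, 4, 5, 6}.
Column 1 already contains {6, 7, 9}.
Its 3×3 block (box 4) already contains {3, 6}.
Removing those from 1–9 leaves {1, 2, 8} as the candidates for row 5, column 1.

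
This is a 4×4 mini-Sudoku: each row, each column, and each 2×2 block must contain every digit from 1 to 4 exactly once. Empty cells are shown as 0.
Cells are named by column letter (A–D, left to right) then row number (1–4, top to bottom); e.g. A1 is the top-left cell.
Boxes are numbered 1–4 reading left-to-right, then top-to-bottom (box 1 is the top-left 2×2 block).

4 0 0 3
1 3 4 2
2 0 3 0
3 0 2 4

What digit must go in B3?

Cell B3 itself could take any of {1, 4} by direct elimination.
Consider where 4 can go in row 3.
D3 is out (column D already has a 4).
So the only cell in row 3 that can hold 4 is B3.
Therefore B3 = 4.

4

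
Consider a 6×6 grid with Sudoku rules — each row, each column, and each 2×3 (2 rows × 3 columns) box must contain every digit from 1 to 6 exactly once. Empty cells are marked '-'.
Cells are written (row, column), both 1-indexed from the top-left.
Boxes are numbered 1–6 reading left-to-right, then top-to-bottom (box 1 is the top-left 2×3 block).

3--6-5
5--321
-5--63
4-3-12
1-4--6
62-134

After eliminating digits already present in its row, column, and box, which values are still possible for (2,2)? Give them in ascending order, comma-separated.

4,6

Row 2 already contains {1, 2, 3, 5}.
Column 2 already contains {2, 5}.
Its 2×3 block (box 1) already contains {3, 5}.
Removing those from 1–6 leaves {4, 6} as the candidates for (2,2).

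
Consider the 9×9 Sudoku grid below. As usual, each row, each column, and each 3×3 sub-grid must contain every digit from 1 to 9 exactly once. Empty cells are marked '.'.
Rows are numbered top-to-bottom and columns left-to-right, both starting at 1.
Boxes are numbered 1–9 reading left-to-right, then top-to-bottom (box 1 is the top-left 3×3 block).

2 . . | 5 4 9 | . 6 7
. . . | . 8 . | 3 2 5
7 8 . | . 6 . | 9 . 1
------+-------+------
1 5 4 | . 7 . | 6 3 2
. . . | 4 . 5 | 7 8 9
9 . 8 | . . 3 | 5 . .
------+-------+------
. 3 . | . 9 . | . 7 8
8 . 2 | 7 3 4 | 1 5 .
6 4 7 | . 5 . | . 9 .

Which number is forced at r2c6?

Cell r2c6 itself could take any of {1, 7} by direct elimination.
Consider where 7 can go in box 2.
r2c4 is out (column 4 already has a 7).
r3c4 is out (row 3 already has a 7).
r3c6 is out (row 3 already has a 7).
So the only cell in box 2 that can hold 7 is r2c6.
Therefore r2c6 = 7.

7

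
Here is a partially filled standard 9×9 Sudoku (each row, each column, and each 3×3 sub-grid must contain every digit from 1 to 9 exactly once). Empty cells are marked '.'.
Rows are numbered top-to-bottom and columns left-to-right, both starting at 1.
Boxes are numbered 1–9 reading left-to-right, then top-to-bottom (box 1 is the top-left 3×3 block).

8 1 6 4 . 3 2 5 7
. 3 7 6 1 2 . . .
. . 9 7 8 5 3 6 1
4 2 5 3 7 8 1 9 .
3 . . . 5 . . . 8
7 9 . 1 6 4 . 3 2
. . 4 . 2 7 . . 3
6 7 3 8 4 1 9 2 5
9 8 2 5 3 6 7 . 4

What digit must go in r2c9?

Row 2 already contains {1, 2, 3, 6, 7}.
Column 9 already contains {1, 2, 3, 4, 5, 7, 8}.
Its 3×3 block (box 3) already contains {1, 2, 3, 5, 6, 7}.
The only value from 1–9 not eliminated is 9, so r2c9 = 9.

9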